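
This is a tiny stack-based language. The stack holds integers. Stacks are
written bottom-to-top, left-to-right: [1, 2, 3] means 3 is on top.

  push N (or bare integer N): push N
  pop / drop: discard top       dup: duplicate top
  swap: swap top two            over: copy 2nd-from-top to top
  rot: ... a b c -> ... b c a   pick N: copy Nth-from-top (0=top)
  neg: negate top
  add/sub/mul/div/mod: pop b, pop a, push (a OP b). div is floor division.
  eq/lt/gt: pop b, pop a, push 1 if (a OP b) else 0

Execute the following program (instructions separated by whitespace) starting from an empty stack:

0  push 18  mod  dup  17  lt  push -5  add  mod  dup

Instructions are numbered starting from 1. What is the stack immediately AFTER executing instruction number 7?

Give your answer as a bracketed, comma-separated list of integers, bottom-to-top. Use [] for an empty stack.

Step 1 ('0'): [0]
Step 2 ('push 18'): [0, 18]
Step 3 ('mod'): [0]
Step 4 ('dup'): [0, 0]
Step 5 ('17'): [0, 0, 17]
Step 6 ('lt'): [0, 1]
Step 7 ('push -5'): [0, 1, -5]

Answer: [0, 1, -5]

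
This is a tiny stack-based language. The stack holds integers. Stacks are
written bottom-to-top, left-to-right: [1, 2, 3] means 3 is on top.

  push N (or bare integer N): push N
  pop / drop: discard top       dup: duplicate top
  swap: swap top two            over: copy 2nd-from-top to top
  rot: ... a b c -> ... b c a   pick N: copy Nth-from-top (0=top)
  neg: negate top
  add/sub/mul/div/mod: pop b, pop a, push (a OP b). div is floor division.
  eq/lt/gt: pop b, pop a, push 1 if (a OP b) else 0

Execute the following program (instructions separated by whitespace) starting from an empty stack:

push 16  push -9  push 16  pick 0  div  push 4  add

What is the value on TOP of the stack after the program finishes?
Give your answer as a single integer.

After 'push 16': [16]
After 'push -9': [16, -9]
After 'push 16': [16, -9, 16]
After 'pick 0': [16, -9, 16, 16]
After 'div': [16, -9, 1]
After 'push 4': [16, -9, 1, 4]
After 'add': [16, -9, 5]

Answer: 5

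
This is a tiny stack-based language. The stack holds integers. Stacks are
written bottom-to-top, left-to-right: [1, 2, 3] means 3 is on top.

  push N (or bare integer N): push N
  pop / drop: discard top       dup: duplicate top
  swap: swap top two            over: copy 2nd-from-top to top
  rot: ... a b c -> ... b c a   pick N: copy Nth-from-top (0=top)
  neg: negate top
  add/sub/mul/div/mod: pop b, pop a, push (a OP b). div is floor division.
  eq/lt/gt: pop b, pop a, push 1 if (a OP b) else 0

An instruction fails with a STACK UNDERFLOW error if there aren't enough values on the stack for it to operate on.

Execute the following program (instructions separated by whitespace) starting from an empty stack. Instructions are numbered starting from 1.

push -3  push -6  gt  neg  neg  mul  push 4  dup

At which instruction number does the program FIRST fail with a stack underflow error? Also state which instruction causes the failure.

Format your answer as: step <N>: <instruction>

Answer: step 6: mul

Derivation:
Step 1 ('push -3'): stack = [-3], depth = 1
Step 2 ('push -6'): stack = [-3, -6], depth = 2
Step 3 ('gt'): stack = [1], depth = 1
Step 4 ('neg'): stack = [-1], depth = 1
Step 5 ('neg'): stack = [1], depth = 1
Step 6 ('mul'): needs 2 value(s) but depth is 1 — STACK UNDERFLOW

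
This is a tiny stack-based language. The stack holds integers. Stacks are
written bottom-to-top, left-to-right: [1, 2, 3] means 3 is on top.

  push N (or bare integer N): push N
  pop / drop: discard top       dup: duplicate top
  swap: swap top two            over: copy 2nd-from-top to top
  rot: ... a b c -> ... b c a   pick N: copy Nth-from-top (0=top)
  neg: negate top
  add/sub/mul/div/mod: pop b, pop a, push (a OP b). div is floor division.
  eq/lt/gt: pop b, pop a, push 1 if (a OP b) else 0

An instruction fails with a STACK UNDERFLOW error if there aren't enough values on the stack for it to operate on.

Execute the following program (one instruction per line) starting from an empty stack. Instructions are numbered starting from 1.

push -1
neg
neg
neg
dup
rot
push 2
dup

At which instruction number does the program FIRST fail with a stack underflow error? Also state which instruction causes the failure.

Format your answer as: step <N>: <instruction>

Answer: step 6: rot

Derivation:
Step 1 ('push -1'): stack = [-1], depth = 1
Step 2 ('neg'): stack = [1], depth = 1
Step 3 ('neg'): stack = [-1], depth = 1
Step 4 ('neg'): stack = [1], depth = 1
Step 5 ('dup'): stack = [1, 1], depth = 2
Step 6 ('rot'): needs 3 value(s) but depth is 2 — STACK UNDERFLOW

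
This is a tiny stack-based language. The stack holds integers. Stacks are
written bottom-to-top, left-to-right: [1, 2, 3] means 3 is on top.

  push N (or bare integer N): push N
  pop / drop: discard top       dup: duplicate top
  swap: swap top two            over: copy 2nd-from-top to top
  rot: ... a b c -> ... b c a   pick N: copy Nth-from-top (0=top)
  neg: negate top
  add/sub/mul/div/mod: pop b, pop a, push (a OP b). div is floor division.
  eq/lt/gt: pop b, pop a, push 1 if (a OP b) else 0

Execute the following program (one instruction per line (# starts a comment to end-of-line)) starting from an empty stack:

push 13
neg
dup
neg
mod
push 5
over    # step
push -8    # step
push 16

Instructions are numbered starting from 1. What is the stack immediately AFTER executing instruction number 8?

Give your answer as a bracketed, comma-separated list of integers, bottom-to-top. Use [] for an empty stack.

Answer: [0, 5, 0, -8]

Derivation:
Step 1 ('push 13'): [13]
Step 2 ('neg'): [-13]
Step 3 ('dup'): [-13, -13]
Step 4 ('neg'): [-13, 13]
Step 5 ('mod'): [0]
Step 6 ('push 5'): [0, 5]
Step 7 ('over'): [0, 5, 0]
Step 8 ('push -8'): [0, 5, 0, -8]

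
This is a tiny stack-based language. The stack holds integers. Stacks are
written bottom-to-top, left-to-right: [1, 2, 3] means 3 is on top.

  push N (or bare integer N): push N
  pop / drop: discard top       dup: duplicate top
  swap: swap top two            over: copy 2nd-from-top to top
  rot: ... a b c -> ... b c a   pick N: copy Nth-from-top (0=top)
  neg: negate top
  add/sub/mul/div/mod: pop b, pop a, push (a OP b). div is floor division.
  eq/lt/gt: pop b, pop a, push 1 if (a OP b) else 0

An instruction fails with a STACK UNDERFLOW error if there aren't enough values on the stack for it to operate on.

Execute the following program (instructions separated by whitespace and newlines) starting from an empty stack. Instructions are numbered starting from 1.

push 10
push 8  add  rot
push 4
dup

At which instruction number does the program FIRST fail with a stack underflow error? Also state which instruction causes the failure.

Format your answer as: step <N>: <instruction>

Step 1 ('push 10'): stack = [10], depth = 1
Step 2 ('push 8'): stack = [10, 8], depth = 2
Step 3 ('add'): stack = [18], depth = 1
Step 4 ('rot'): needs 3 value(s) but depth is 1 — STACK UNDERFLOW

Answer: step 4: rot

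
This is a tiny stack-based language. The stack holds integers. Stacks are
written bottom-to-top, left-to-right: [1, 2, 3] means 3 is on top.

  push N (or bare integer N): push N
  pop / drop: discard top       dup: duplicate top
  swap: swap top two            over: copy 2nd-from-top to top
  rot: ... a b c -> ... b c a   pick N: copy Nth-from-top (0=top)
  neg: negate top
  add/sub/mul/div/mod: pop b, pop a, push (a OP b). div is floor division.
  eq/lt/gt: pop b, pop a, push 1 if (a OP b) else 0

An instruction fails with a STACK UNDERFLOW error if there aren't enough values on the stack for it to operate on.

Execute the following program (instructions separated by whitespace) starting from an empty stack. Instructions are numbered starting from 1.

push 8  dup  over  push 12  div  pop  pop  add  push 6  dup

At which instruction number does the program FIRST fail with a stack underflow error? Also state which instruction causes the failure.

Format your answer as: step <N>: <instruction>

Answer: step 8: add

Derivation:
Step 1 ('push 8'): stack = [8], depth = 1
Step 2 ('dup'): stack = [8, 8], depth = 2
Step 3 ('over'): stack = [8, 8, 8], depth = 3
Step 4 ('push 12'): stack = [8, 8, 8, 12], depth = 4
Step 5 ('div'): stack = [8, 8, 0], depth = 3
Step 6 ('pop'): stack = [8, 8], depth = 2
Step 7 ('pop'): stack = [8], depth = 1
Step 8 ('add'): needs 2 value(s) but depth is 1 — STACK UNDERFLOW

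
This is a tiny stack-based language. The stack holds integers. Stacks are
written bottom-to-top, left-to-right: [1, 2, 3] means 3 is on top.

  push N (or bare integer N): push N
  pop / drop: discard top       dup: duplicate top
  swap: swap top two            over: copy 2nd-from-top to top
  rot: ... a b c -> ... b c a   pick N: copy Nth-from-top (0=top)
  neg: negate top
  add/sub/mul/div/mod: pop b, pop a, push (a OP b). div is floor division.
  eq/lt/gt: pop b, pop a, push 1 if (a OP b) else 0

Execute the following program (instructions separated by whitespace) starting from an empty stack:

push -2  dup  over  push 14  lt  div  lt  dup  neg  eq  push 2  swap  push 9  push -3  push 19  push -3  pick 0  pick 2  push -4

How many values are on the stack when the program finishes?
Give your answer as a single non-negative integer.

After 'push -2': stack = [-2] (depth 1)
After 'dup': stack = [-2, -2] (depth 2)
After 'over': stack = [-2, -2, -2] (depth 3)
After 'push 14': stack = [-2, -2, -2, 14] (depth 4)
After 'lt': stack = [-2, -2, 1] (depth 3)
After 'div': stack = [-2, -2] (depth 2)
After 'lt': stack = [0] (depth 1)
After 'dup': stack = [0, 0] (depth 2)
After 'neg': stack = [0, 0] (depth 2)
After 'eq': stack = [1] (depth 1)
After 'push 2': stack = [1, 2] (depth 2)
After 'swap': stack = [2, 1] (depth 2)
After 'push 9': stack = [2, 1, 9] (depth 3)
After 'push -3': stack = [2, 1, 9, -3] (depth 4)
After 'push 19': stack = [2, 1, 9, -3, 19] (depth 5)
After 'push -3': stack = [2, 1, 9, -3, 19, -3] (depth 6)
After 'pick 0': stack = [2, 1, 9, -3, 19, -3, -3] (depth 7)
After 'pick 2': stack = [2, 1, 9, -3, 19, -3, -3, 19] (depth 8)
After 'push -4': stack = [2, 1, 9, -3, 19, -3, -3, 19, -4] (depth 9)

Answer: 9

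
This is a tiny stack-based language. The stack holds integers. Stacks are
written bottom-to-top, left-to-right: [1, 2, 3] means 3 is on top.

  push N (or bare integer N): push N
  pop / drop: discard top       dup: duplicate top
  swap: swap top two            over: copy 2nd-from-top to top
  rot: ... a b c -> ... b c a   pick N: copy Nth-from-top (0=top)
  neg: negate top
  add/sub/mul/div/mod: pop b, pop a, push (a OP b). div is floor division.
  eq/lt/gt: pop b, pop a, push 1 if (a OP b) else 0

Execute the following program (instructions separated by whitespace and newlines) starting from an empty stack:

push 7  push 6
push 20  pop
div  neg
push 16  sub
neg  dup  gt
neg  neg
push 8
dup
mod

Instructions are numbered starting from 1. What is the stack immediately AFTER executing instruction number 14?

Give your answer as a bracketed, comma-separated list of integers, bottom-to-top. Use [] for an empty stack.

Answer: [0, 8]

Derivation:
Step 1 ('push 7'): [7]
Step 2 ('push 6'): [7, 6]
Step 3 ('push 20'): [7, 6, 20]
Step 4 ('pop'): [7, 6]
Step 5 ('div'): [1]
Step 6 ('neg'): [-1]
Step 7 ('push 16'): [-1, 16]
Step 8 ('sub'): [-17]
Step 9 ('neg'): [17]
Step 10 ('dup'): [17, 17]
Step 11 ('gt'): [0]
Step 12 ('neg'): [0]
Step 13 ('neg'): [0]
Step 14 ('push 8'): [0, 8]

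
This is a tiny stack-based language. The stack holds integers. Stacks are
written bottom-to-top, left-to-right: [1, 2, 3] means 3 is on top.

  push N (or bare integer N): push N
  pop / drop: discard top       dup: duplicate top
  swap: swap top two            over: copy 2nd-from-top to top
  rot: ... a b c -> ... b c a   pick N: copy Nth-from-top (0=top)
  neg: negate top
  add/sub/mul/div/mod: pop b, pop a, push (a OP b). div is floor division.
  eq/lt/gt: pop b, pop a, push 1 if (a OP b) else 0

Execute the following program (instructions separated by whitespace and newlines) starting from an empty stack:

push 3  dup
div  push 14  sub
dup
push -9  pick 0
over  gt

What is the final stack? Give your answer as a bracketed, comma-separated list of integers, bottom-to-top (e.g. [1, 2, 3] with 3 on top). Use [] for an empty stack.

After 'push 3': [3]
After 'dup': [3, 3]
After 'div': [1]
After 'push 14': [1, 14]
After 'sub': [-13]
After 'dup': [-13, -13]
After 'push -9': [-13, -13, -9]
After 'pick 0': [-13, -13, -9, -9]
After 'over': [-13, -13, -9, -9, -9]
After 'gt': [-13, -13, -9, 0]

Answer: [-13, -13, -9, 0]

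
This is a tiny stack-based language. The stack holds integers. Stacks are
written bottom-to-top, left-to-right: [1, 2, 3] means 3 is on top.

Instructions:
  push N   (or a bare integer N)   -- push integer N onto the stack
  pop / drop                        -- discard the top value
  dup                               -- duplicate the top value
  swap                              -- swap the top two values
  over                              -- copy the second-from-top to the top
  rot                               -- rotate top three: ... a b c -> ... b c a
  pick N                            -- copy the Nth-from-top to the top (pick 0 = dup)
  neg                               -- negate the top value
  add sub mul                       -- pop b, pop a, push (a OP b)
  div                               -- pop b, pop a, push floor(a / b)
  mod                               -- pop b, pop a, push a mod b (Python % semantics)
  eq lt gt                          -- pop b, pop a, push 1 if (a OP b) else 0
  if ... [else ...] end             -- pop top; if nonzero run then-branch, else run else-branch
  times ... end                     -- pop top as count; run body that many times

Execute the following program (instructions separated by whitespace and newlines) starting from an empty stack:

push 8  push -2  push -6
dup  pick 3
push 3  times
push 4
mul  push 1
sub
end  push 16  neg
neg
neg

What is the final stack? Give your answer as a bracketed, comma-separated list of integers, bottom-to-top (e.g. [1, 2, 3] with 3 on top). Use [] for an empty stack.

After 'push 8': [8]
After 'push -2': [8, -2]
After 'push -6': [8, -2, -6]
After 'dup': [8, -2, -6, -6]
After 'pick 3': [8, -2, -6, -6, 8]
After 'push 3': [8, -2, -6, -6, 8, 3]
After 'times': [8, -2, -6, -6, 8]
After 'push 4': [8, -2, -6, -6, 8, 4]
After 'mul': [8, -2, -6, -6, 32]
After 'push 1': [8, -2, -6, -6, 32, 1]
After 'sub': [8, -2, -6, -6, 31]
After 'push 4': [8, -2, -6, -6, 31, 4]
After 'mul': [8, -2, -6, -6, 124]
After 'push 1': [8, -2, -6, -6, 124, 1]
After 'sub': [8, -2, -6, -6, 123]
After 'push 4': [8, -2, -6, -6, 123, 4]
After 'mul': [8, -2, -6, -6, 492]
After 'push 1': [8, -2, -6, -6, 492, 1]
After 'sub': [8, -2, -6, -6, 491]
After 'push 16': [8, -2, -6, -6, 491, 16]
After 'neg': [8, -2, -6, -6, 491, -16]
After 'neg': [8, -2, -6, -6, 491, 16]
After 'neg': [8, -2, -6, -6, 491, -16]

Answer: [8, -2, -6, -6, 491, -16]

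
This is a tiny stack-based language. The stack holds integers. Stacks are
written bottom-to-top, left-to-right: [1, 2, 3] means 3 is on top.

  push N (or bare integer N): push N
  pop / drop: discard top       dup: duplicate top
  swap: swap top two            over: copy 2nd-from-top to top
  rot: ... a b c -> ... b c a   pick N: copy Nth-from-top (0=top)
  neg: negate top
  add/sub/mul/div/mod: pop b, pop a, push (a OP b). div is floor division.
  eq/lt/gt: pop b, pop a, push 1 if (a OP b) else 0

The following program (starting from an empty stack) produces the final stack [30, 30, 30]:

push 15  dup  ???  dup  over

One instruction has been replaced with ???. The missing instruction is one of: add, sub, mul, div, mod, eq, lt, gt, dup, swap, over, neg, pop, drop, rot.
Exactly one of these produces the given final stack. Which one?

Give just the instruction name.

Stack before ???: [15, 15]
Stack after ???:  [30]
The instruction that transforms [15, 15] -> [30] is: add

Answer: add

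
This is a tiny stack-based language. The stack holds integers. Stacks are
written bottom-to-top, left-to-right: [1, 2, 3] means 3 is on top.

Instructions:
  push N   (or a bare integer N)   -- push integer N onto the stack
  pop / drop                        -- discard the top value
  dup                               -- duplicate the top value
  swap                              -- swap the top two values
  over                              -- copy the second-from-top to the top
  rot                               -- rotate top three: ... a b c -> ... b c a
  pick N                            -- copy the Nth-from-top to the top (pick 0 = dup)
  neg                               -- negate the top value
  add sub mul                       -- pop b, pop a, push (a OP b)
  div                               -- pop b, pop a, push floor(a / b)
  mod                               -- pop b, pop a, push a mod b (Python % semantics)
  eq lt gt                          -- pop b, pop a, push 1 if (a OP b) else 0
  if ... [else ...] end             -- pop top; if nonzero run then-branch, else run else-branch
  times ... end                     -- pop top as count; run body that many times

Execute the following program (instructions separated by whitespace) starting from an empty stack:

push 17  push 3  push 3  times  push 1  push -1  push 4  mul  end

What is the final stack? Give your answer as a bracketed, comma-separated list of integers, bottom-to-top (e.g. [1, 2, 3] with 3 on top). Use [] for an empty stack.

Answer: [17, 3, 1, -4, 1, -4, 1, -4]

Derivation:
After 'push 17': [17]
After 'push 3': [17, 3]
After 'push 3': [17, 3, 3]
After 'times': [17, 3]
After 'push 1': [17, 3, 1]
After 'push -1': [17, 3, 1, -1]
After 'push 4': [17, 3, 1, -1, 4]
After 'mul': [17, 3, 1, -4]
After 'push 1': [17, 3, 1, -4, 1]
After 'push -1': [17, 3, 1, -4, 1, -1]
After 'push 4': [17, 3, 1, -4, 1, -1, 4]
After 'mul': [17, 3, 1, -4, 1, -4]
After 'push 1': [17, 3, 1, -4, 1, -4, 1]
After 'push -1': [17, 3, 1, -4, 1, -4, 1, -1]
After 'push 4': [17, 3, 1, -4, 1, -4, 1, -1, 4]
After 'mul': [17, 3, 1, -4, 1, -4, 1, -4]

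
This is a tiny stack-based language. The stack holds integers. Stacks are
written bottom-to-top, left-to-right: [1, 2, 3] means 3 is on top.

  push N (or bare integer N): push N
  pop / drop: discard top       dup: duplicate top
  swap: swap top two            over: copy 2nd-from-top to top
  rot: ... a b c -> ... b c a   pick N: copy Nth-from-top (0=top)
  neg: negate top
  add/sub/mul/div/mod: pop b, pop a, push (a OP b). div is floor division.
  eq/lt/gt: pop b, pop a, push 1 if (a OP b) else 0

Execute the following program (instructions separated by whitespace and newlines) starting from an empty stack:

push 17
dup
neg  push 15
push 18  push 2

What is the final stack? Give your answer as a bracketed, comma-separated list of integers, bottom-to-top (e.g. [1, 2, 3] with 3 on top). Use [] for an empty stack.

After 'push 17': [17]
After 'dup': [17, 17]
After 'neg': [17, -17]
After 'push 15': [17, -17, 15]
After 'push 18': [17, -17, 15, 18]
After 'push 2': [17, -17, 15, 18, 2]

Answer: [17, -17, 15, 18, 2]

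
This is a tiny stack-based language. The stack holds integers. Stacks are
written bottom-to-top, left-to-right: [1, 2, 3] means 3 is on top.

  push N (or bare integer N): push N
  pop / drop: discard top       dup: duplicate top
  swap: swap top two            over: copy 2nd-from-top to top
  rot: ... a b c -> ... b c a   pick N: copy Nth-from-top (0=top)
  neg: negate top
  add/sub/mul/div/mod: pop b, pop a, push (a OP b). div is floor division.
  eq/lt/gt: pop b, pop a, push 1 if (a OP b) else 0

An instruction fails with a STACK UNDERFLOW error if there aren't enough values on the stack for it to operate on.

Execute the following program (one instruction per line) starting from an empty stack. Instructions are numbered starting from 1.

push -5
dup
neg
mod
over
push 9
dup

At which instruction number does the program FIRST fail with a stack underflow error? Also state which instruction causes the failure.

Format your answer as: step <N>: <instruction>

Answer: step 5: over

Derivation:
Step 1 ('push -5'): stack = [-5], depth = 1
Step 2 ('dup'): stack = [-5, -5], depth = 2
Step 3 ('neg'): stack = [-5, 5], depth = 2
Step 4 ('mod'): stack = [0], depth = 1
Step 5 ('over'): needs 2 value(s) but depth is 1 — STACK UNDERFLOW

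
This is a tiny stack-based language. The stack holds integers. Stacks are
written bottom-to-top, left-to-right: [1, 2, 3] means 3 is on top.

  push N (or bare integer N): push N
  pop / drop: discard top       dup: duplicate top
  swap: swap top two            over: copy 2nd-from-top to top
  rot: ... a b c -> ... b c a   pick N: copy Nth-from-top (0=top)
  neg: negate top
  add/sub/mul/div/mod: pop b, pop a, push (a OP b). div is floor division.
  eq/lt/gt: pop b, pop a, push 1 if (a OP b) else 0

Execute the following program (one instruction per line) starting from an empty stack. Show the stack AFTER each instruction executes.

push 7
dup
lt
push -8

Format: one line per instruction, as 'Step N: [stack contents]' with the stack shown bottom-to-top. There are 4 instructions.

Step 1: [7]
Step 2: [7, 7]
Step 3: [0]
Step 4: [0, -8]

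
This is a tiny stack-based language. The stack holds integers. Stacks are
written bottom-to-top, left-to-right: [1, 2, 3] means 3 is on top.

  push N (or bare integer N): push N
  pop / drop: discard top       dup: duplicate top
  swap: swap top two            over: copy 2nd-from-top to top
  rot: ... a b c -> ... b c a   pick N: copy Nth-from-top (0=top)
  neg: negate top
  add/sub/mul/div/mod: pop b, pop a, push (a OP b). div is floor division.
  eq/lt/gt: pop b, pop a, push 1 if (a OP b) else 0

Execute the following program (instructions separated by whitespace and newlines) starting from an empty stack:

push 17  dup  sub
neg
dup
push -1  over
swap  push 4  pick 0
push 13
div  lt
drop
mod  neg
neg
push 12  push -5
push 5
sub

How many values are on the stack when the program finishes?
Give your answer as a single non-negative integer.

After 'push 17': stack = [17] (depth 1)
After 'dup': stack = [17, 17] (depth 2)
After 'sub': stack = [0] (depth 1)
After 'neg': stack = [0] (depth 1)
After 'dup': stack = [0, 0] (depth 2)
After 'push -1': stack = [0, 0, -1] (depth 3)
After 'over': stack = [0, 0, -1, 0] (depth 4)
After 'swap': stack = [0, 0, 0, -1] (depth 4)
After 'push 4': stack = [0, 0, 0, -1, 4] (depth 5)
After 'pick 0': stack = [0, 0, 0, -1, 4, 4] (depth 6)
  ...
After 'div': stack = [0, 0, 0, -1, 4, 0] (depth 6)
After 'lt': stack = [0, 0, 0, -1, 0] (depth 5)
After 'drop': stack = [0, 0, 0, -1] (depth 4)
After 'mod': stack = [0, 0, 0] (depth 3)
After 'neg': stack = [0, 0, 0] (depth 3)
After 'neg': stack = [0, 0, 0] (depth 3)
After 'push 12': stack = [0, 0, 0, 12] (depth 4)
After 'push -5': stack = [0, 0, 0, 12, -5] (depth 5)
After 'push 5': stack = [0, 0, 0, 12, -5, 5] (depth 6)
After 'sub': stack = [0, 0, 0, 12, -10] (depth 5)

Answer: 5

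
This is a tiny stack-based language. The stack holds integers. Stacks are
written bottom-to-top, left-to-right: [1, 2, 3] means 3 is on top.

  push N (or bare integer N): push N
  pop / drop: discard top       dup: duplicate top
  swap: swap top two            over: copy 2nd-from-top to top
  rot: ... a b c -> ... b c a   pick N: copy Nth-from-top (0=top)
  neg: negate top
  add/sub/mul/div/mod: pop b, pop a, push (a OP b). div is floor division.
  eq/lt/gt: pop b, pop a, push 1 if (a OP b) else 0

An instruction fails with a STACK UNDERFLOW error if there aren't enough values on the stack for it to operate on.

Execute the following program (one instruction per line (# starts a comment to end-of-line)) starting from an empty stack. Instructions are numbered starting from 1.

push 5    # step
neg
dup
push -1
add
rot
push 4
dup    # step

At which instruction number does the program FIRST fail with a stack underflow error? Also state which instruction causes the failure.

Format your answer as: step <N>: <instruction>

Step 1 ('push 5'): stack = [5], depth = 1
Step 2 ('neg'): stack = [-5], depth = 1
Step 3 ('dup'): stack = [-5, -5], depth = 2
Step 4 ('push -1'): stack = [-5, -5, -1], depth = 3
Step 5 ('add'): stack = [-5, -6], depth = 2
Step 6 ('rot'): needs 3 value(s) but depth is 2 — STACK UNDERFLOW

Answer: step 6: rot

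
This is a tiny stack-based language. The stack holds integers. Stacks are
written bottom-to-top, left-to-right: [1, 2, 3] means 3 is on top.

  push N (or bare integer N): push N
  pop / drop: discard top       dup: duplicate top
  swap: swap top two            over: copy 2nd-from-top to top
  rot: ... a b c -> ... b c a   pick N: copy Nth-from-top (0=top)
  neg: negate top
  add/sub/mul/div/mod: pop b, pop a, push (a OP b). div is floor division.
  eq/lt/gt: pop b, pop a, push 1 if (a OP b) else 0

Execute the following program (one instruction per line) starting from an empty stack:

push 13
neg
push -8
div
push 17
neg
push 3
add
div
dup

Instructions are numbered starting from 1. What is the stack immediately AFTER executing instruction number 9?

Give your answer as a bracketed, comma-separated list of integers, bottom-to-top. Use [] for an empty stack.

Answer: [-1]

Derivation:
Step 1 ('push 13'): [13]
Step 2 ('neg'): [-13]
Step 3 ('push -8'): [-13, -8]
Step 4 ('div'): [1]
Step 5 ('push 17'): [1, 17]
Step 6 ('neg'): [1, -17]
Step 7 ('push 3'): [1, -17, 3]
Step 8 ('add'): [1, -14]
Step 9 ('div'): [-1]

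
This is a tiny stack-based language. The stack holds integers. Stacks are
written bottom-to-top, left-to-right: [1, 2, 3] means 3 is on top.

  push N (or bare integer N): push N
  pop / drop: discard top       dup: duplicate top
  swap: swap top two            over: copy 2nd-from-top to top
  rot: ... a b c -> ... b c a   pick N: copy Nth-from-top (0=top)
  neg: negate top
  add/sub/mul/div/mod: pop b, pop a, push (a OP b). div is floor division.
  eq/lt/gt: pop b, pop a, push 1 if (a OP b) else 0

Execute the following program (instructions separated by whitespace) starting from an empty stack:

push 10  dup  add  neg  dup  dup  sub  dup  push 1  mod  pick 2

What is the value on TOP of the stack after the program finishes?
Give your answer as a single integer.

Answer: -20

Derivation:
After 'push 10': [10]
After 'dup': [10, 10]
After 'add': [20]
After 'neg': [-20]
After 'dup': [-20, -20]
After 'dup': [-20, -20, -20]
After 'sub': [-20, 0]
After 'dup': [-20, 0, 0]
After 'push 1': [-20, 0, 0, 1]
After 'mod': [-20, 0, 0]
After 'pick 2': [-20, 0, 0, -20]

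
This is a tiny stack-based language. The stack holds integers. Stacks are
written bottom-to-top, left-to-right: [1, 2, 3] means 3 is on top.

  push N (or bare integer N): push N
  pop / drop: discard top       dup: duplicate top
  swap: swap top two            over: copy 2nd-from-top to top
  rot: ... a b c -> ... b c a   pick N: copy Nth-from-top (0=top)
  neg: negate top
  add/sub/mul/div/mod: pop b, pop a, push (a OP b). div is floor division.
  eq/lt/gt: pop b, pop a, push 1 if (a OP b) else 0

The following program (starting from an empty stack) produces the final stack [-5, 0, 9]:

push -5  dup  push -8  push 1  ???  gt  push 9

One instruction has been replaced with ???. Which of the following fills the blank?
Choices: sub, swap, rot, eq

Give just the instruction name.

Stack before ???: [-5, -5, -8, 1]
Stack after ???:  [-5, -5, 0]
Checking each choice:
  sub: produces [-5, 1, 9]
  swap: produces [-5, -5, 1, 9]
  rot: produces [-5, -8, 1, 9]
  eq: MATCH


Answer: eq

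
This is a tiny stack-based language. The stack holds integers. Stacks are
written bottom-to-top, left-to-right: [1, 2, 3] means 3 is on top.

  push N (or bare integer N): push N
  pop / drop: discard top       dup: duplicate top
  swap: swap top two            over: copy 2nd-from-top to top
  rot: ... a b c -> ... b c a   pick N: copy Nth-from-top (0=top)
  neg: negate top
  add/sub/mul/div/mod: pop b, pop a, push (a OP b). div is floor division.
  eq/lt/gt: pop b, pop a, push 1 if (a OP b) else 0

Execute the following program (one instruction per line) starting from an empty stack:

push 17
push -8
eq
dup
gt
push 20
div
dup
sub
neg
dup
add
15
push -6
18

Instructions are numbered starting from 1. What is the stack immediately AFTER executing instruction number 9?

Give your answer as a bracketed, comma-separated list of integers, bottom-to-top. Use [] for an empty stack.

Step 1 ('push 17'): [17]
Step 2 ('push -8'): [17, -8]
Step 3 ('eq'): [0]
Step 4 ('dup'): [0, 0]
Step 5 ('gt'): [0]
Step 6 ('push 20'): [0, 20]
Step 7 ('div'): [0]
Step 8 ('dup'): [0, 0]
Step 9 ('sub'): [0]

Answer: [0]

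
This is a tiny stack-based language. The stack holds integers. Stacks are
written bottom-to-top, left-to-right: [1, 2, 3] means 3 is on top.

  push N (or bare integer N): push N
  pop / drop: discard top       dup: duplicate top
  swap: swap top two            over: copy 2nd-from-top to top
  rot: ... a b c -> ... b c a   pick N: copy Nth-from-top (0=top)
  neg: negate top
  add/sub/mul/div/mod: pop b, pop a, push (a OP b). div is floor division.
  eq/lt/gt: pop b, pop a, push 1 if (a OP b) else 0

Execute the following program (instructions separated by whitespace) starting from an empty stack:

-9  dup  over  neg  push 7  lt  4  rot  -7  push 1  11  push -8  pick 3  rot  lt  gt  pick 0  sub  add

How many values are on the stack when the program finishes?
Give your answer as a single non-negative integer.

After 'push -9': stack = [-9] (depth 1)
After 'dup': stack = [-9, -9] (depth 2)
After 'over': stack = [-9, -9, -9] (depth 3)
After 'neg': stack = [-9, -9, 9] (depth 3)
After 'push 7': stack = [-9, -9, 9, 7] (depth 4)
After 'lt': stack = [-9, -9, 0] (depth 3)
After 'push 4': stack = [-9, -9, 0, 4] (depth 4)
After 'rot': stack = [-9, 0, 4, -9] (depth 4)
After 'push -7': stack = [-9, 0, 4, -9, -7] (depth 5)
After 'push 1': stack = [-9, 0, 4, -9, -7, 1] (depth 6)
After 'push 11': stack = [-9, 0, 4, -9, -7, 1, 11] (depth 7)
After 'push -8': stack = [-9, 0, 4, -9, -7, 1, 11, -8] (depth 8)
After 'pick 3': stack = [-9, 0, 4, -9, -7, 1, 11, -8, -7] (depth 9)
After 'rot': stack = [-9, 0, 4, -9, -7, 1, -8, -7, 11] (depth 9)
After 'lt': stack = [-9, 0, 4, -9, -7, 1, -8, 1] (depth 8)
After 'gt': stack = [-9, 0, 4, -9, -7, 1, 0] (depth 7)
After 'pick 0': stack = [-9, 0, 4, -9, -7, 1, 0, 0] (depth 8)
After 'sub': stack = [-9, 0, 4, -9, -7, 1, 0] (depth 7)
After 'add': stack = [-9, 0, 4, -9, -7, 1] (depth 6)

Answer: 6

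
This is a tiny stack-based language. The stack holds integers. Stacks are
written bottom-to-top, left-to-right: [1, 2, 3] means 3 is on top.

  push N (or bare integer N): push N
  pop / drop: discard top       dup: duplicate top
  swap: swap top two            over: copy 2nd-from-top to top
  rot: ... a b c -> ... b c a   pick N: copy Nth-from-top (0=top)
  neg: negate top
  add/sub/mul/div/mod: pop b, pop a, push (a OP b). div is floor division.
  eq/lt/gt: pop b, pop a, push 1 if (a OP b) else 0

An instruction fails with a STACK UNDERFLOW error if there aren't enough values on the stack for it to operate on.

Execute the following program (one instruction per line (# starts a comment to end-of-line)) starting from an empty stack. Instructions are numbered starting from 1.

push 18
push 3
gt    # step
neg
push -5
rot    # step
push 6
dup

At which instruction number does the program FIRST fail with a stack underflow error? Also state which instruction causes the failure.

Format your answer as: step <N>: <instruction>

Answer: step 6: rot

Derivation:
Step 1 ('push 18'): stack = [18], depth = 1
Step 2 ('push 3'): stack = [18, 3], depth = 2
Step 3 ('gt'): stack = [1], depth = 1
Step 4 ('neg'): stack = [-1], depth = 1
Step 5 ('push -5'): stack = [-1, -5], depth = 2
Step 6 ('rot'): needs 3 value(s) but depth is 2 — STACK UNDERFLOW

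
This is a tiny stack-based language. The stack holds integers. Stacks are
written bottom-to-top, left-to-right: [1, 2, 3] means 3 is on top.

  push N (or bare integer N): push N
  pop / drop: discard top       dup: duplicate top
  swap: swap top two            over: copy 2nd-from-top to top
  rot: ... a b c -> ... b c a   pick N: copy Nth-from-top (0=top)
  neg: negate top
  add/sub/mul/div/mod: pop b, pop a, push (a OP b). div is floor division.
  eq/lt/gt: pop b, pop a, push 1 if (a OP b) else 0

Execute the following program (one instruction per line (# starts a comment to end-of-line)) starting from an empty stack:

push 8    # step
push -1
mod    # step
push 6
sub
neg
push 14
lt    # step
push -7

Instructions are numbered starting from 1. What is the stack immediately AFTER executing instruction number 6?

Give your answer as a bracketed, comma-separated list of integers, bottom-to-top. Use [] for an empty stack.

Step 1 ('push 8'): [8]
Step 2 ('push -1'): [8, -1]
Step 3 ('mod'): [0]
Step 4 ('push 6'): [0, 6]
Step 5 ('sub'): [-6]
Step 6 ('neg'): [6]

Answer: [6]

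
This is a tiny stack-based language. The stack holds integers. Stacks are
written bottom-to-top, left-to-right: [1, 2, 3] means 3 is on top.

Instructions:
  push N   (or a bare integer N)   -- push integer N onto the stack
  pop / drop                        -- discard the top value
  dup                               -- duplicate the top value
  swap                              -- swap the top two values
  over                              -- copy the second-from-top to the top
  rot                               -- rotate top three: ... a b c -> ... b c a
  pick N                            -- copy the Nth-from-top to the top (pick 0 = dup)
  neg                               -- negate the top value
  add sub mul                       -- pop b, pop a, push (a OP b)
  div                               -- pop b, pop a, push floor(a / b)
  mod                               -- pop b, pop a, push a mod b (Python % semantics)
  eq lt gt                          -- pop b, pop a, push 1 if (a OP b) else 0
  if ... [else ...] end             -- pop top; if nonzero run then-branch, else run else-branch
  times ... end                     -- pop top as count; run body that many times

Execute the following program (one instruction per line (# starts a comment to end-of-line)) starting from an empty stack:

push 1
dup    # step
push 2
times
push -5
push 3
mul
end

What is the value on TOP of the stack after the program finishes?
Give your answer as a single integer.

Answer: -15

Derivation:
After 'push 1': [1]
After 'dup': [1, 1]
After 'push 2': [1, 1, 2]
After 'times': [1, 1]
After 'push -5': [1, 1, -5]
After 'push 3': [1, 1, -5, 3]
After 'mul': [1, 1, -15]
After 'push -5': [1, 1, -15, -5]
After 'push 3': [1, 1, -15, -5, 3]
After 'mul': [1, 1, -15, -15]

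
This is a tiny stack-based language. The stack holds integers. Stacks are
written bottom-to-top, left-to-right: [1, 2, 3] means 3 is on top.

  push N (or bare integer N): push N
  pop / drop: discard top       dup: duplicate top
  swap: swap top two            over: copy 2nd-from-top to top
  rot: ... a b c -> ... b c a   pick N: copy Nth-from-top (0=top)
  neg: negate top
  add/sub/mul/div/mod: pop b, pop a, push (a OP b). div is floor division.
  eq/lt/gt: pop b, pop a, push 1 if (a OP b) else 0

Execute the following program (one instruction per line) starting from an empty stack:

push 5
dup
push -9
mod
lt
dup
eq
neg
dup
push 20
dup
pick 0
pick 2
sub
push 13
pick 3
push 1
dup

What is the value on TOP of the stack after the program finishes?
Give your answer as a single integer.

After 'push 5': [5]
After 'dup': [5, 5]
After 'push -9': [5, 5, -9]
After 'mod': [5, -4]
After 'lt': [0]
After 'dup': [0, 0]
After 'eq': [1]
After 'neg': [-1]
After 'dup': [-1, -1]
After 'push 20': [-1, -1, 20]
After 'dup': [-1, -1, 20, 20]
After 'pick 0': [-1, -1, 20, 20, 20]
After 'pick 2': [-1, -1, 20, 20, 20, 20]
After 'sub': [-1, -1, 20, 20, 0]
After 'push 13': [-1, -1, 20, 20, 0, 13]
After 'pick 3': [-1, -1, 20, 20, 0, 13, 20]
After 'push 1': [-1, -1, 20, 20, 0, 13, 20, 1]
After 'dup': [-1, -1, 20, 20, 0, 13, 20, 1, 1]

Answer: 1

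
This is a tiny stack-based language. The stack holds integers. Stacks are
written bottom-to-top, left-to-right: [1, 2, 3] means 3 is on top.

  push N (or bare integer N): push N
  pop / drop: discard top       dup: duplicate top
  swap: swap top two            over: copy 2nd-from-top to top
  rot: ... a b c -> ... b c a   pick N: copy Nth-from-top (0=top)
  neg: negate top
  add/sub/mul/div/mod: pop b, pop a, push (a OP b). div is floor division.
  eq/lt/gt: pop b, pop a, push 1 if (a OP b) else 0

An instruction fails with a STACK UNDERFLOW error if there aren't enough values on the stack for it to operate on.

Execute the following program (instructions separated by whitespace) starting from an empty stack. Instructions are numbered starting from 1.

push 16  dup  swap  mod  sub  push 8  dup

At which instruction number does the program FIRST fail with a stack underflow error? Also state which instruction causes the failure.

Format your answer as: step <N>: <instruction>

Step 1 ('push 16'): stack = [16], depth = 1
Step 2 ('dup'): stack = [16, 16], depth = 2
Step 3 ('swap'): stack = [16, 16], depth = 2
Step 4 ('mod'): stack = [0], depth = 1
Step 5 ('sub'): needs 2 value(s) but depth is 1 — STACK UNDERFLOW

Answer: step 5: sub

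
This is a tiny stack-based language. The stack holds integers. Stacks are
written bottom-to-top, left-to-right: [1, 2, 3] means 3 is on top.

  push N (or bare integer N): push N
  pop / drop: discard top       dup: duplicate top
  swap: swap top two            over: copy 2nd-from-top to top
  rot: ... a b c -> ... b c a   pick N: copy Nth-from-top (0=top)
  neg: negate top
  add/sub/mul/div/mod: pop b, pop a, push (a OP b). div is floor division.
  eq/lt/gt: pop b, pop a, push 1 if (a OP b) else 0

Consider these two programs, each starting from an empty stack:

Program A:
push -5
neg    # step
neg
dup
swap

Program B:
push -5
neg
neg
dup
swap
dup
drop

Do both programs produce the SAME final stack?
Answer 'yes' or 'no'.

Program A trace:
  After 'push -5': [-5]
  After 'neg': [5]
  After 'neg': [-5]
  After 'dup': [-5, -5]
  After 'swap': [-5, -5]
Program A final stack: [-5, -5]

Program B trace:
  After 'push -5': [-5]
  After 'neg': [5]
  After 'neg': [-5]
  After 'dup': [-5, -5]
  After 'swap': [-5, -5]
  After 'dup': [-5, -5, -5]
  After 'drop': [-5, -5]
Program B final stack: [-5, -5]
Same: yes

Answer: yes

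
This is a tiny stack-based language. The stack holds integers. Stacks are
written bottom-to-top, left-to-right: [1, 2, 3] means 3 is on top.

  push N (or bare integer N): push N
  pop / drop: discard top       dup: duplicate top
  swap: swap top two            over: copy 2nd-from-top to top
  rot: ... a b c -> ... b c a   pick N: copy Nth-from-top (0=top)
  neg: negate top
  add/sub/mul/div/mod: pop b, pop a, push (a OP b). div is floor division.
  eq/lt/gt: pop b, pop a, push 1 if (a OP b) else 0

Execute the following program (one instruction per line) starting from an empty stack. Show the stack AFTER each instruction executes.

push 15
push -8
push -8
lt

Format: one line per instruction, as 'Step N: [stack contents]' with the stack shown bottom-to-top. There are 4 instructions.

Step 1: [15]
Step 2: [15, -8]
Step 3: [15, -8, -8]
Step 4: [15, 0]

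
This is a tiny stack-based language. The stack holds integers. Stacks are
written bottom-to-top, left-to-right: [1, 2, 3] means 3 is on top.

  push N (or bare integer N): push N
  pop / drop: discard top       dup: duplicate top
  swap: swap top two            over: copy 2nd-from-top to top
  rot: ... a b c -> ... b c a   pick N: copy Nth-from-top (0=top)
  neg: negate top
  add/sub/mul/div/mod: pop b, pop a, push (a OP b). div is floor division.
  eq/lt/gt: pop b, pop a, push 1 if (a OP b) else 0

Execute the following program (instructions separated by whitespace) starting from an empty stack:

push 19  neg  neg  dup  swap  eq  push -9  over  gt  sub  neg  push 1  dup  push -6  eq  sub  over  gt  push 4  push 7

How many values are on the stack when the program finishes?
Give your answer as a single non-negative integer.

After 'push 19': stack = [19] (depth 1)
After 'neg': stack = [-19] (depth 1)
After 'neg': stack = [19] (depth 1)
After 'dup': stack = [19, 19] (depth 2)
After 'swap': stack = [19, 19] (depth 2)
After 'eq': stack = [1] (depth 1)
After 'push -9': stack = [1, -9] (depth 2)
After 'over': stack = [1, -9, 1] (depth 3)
After 'gt': stack = [1, 0] (depth 2)
After 'sub': stack = [1] (depth 1)
After 'neg': stack = [-1] (depth 1)
After 'push 1': stack = [-1, 1] (depth 2)
After 'dup': stack = [-1, 1, 1] (depth 3)
After 'push -6': stack = [-1, 1, 1, -6] (depth 4)
After 'eq': stack = [-1, 1, 0] (depth 3)
After 'sub': stack = [-1, 1] (depth 2)
After 'over': stack = [-1, 1, -1] (depth 3)
After 'gt': stack = [-1, 1] (depth 2)
After 'push 4': stack = [-1, 1, 4] (depth 3)
After 'push 7': stack = [-1, 1, 4, 7] (depth 4)

Answer: 4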